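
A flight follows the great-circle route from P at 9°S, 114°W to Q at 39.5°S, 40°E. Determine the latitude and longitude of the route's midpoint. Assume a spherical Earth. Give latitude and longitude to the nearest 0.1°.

From cos δ = sin φ₁ sin φ₂ + cos φ₁ cos φ₂ cos Δλ, the central angle is δ ≈ 2.196 rad (125.8°).
Interpolate at f = 1/2 with slerp weights a = sin((1−f)δ)/sin δ ≈ 1.098, b = sin(fδ)/sin δ ≈ 1.098.
p = a·p₁ + b·p₂ ≈ (0.208, -0.446, -0.870); φ = arcsin(p_z) ≈ -60.51°, λ = atan2(p_y, p_x) ≈ -65.01°.

≈ 60.5°S, 65.0°W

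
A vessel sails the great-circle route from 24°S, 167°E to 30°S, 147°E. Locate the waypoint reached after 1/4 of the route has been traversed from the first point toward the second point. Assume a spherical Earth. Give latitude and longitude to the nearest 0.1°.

Write both endpoints as unit vectors p₁, p₂ with components (cos φ cos λ, cos φ sin λ, sin φ).
The central angle between the endpoints is δ = arccos(p₁·p₂) ≈ 0.328 rad (18.8°).
Interpolate at f = 1/4 with slerp weights a = sin((1−f)δ)/sin δ ≈ 0.756, b = sin(fδ)/sin δ ≈ 0.254.
p = a·p₁ + b·p₂ ≈ (-0.858, 0.275, -0.435); φ = arcsin(p_z) ≈ -25.76°, λ = atan2(p_y, p_x) ≈ 162.20°.

≈ 25.8°S, 162.2°E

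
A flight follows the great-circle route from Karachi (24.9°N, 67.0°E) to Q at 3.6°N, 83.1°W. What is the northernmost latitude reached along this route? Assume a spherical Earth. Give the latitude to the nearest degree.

The great circle lies in the plane with unit normal n̂ = (p₁ × p₂)/|p₁ × p₂|.
Here n̂_z ≈ -0.692; the vertex latitude is φ_max = arccos|n̂_z| ≈ 46.2°.

≈ 46°N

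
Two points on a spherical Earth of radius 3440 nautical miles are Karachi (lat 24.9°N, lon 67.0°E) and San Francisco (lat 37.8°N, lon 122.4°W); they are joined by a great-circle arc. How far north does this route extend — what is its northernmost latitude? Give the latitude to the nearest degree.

The great circle lies in the plane with unit normal n̂ = (p₁ × p₂)/|p₁ × p₂|.
Here n̂_z ≈ +0.131; the vertex latitude is φ_max = arccos|n̂_z| ≈ 82.5°.

≈ 82°N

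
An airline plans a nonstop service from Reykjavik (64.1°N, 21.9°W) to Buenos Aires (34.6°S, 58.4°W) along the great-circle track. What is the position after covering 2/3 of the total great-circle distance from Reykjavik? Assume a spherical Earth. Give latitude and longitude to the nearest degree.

≈ (1°S, 50°W)

Write both endpoints as unit vectors p₁, p₂ with components (cos φ cos λ, cos φ sin λ, sin φ).
The central angle between the endpoints is δ = arccos(p₁·p₂) ≈ 1.794 rad (102.8°).
Interpolate at f = 2/3 with slerp weights a = sin((1−f)δ)/sin δ ≈ 0.577, b = sin(fδ)/sin δ ≈ 0.954.
p = a·p₁ + b·p₂ ≈ (0.646, -0.763, -0.022); φ = arcsin(p_z) ≈ -1.29°, λ = atan2(p_y, p_x) ≈ -49.77°.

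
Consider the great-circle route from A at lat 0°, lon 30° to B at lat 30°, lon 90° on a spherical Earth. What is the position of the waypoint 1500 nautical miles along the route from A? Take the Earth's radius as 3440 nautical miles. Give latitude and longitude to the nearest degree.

The haversine formula gives a central angle δ ≈ 1.123 rad (64.3°) between the endpoints. The total great-circle distance is δ·R ≈ 1.123 × 3440 ≈ 3863 nmi, so the target fraction is f = 1500/3863 ≈ 0.388.
Interpolate at f ≈ 0.388 with slerp weights a = sin((1−f)δ)/sin δ ≈ 0.704, b = sin(fδ)/sin δ ≈ 0.469.
p = a·p₁ + b·p₂ ≈ (0.609, 0.758, 0.234); φ = arcsin(p_z) ≈ 13.55°, λ = atan2(p_y, p_x) ≈ 51.19°.

≈ lat 14°, lon 51°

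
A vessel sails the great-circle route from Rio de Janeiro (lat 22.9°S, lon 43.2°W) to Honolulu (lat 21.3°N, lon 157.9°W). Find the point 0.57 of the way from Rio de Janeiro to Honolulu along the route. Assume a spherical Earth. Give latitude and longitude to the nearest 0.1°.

≈ lat 2.2°N, lon 108.6°W

From cos δ = sin φ₁ sin φ₂ + cos φ₁ cos φ₂ cos Δλ, the central angle is δ ≈ 2.094 rad (120.0°).
Interpolate at f = 0.57 with slerp weights a = sin((1−f)δ)/sin δ ≈ 0.905, b = sin(fδ)/sin δ ≈ 1.074.
p = a·p₁ + b·p₂ ≈ (-0.319, -0.947, 0.038); φ = arcsin(p_z) ≈ 2.17°, λ = atan2(p_y, p_x) ≈ -108.62°.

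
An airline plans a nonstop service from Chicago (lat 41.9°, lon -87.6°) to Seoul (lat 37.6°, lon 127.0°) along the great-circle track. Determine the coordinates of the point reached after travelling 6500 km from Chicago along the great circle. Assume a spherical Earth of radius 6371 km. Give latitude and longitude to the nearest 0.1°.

Write both endpoints as unit vectors p₁, p₂ with components (cos φ cos λ, cos φ sin λ, sin φ).
The central angle between the endpoints is δ = arccos(p₁·p₂) ≈ 1.649 rad (94.5°). The total great-circle distance is δ·R ≈ 1.649 × 6371 ≈ 10505 km, so the target fraction is f = 6500/10505 ≈ 0.619.
Interpolate at f ≈ 0.619 with slerp weights a = sin((1−f)δ)/sin δ ≈ 0.590, b = sin(fδ)/sin δ ≈ 0.855.
p = a·p₁ + b·p₂ ≈ (-0.389, 0.102, 0.915); φ = arcsin(p_z) ≈ 66.27°, λ = atan2(p_y, p_x) ≈ 165.27°.

≈ lat 66.3°, lon 165.3°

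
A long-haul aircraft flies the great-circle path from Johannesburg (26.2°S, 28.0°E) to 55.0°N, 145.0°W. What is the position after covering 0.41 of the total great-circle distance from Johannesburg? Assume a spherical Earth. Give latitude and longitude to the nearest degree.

Convert each endpoint to a unit vector on the sphere (x = cos φ cos λ, y = cos φ sin λ, z = sin φ).
The central angle between the endpoints is δ = arccos(p₁·p₂) ≈ 2.631 rad (150.7°).
Interpolate at f = 0.41 with slerp weights a = sin((1−f)δ)/sin δ ≈ 2.046, b = sin(fδ)/sin δ ≈ 1.804.
p = a·p₁ + b·p₂ ≈ (0.774, 0.269, 0.574); φ = arcsin(p_z) ≈ 35.04°, λ = atan2(p_y, p_x) ≈ 19.14°.

≈ 35°N, 19°E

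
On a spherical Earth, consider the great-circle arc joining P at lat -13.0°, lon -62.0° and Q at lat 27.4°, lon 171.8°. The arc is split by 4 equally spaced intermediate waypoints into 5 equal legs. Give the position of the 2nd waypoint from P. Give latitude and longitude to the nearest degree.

≈ lat 10°, lon -108°

Convert each endpoint to a unit vector on the sphere (x = cos φ cos λ, y = cos φ sin λ, z = sin φ).
The central angle between the endpoints is δ = arccos(p₁·p₂) ≈ 2.232 rad (127.9°).
Interpolate at f = 2/5 with slerp weights a = sin((1−f)δ)/sin δ ≈ 1.234, b = sin(fδ)/sin δ ≈ 0.987.
p = a·p₁ + b·p₂ ≈ (-0.303, -0.936, 0.177); φ = arcsin(p_z) ≈ 10.19°, λ = atan2(p_y, p_x) ≈ -107.94°.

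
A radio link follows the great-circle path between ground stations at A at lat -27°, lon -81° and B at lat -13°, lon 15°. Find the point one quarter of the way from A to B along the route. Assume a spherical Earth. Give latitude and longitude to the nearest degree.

≈ lat -30°, lon -56°

Convert each endpoint to a unit vector on the sphere (x = cos φ cos λ, y = cos φ sin λ, z = sin φ).
The central angle between the endpoints is δ = arccos(p₁·p₂) ≈ 1.559 rad (89.3°).
Interpolate at f = 1/4 with slerp weights a = sin((1−f)δ)/sin δ ≈ 0.921, b = sin(fδ)/sin δ ≈ 0.380.
p = a·p₁ + b·p₂ ≈ (0.486, -0.714, -0.503); φ = arcsin(p_z) ≈ -30.23°, λ = atan2(p_y, p_x) ≈ -55.77°.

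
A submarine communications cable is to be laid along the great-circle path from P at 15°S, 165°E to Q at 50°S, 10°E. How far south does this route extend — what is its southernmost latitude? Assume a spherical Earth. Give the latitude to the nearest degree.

≈ 74°S

The great circle lies in the plane with unit normal n̂ = (p₁ × p₂)/|p₁ × p₂|.
Here n̂_z ≈ -0.282; the vertex latitude is φ_max = arccos|n̂_z| ≈ 73.6°.
Check via Clairaut: cos φ_max = |cos φ₁| · sin C = cos(15.0°)·sin(163.0°) ≈ 0.282, again giving ≈ 73.6°.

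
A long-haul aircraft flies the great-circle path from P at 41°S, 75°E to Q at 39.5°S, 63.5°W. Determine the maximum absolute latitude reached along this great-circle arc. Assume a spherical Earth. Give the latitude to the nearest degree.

The great circle lies in the plane with unit normal n̂ = (p₁ × p₂)/|p₁ × p₂|.
Here n̂_z ≈ -0.386; the vertex latitude is φ_max = arccos|n̂_z| ≈ 67.3°.
Check via Clairaut: cos φ_max = |cos φ₁| · sin C = cos(41.0°)·sin(149.2°) ≈ 0.386, again giving ≈ 67.3°.

≈ 67°S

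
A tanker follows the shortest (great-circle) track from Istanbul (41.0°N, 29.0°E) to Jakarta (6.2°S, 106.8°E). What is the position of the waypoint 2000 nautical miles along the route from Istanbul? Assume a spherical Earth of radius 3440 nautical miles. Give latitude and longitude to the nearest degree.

≈ 27°N, 66°E

From cos δ = sin φ₁ sin φ₂ + cos φ₁ cos φ₂ cos Δλ, the central angle is δ ≈ 1.483 rad (85.0°). The total great-circle distance is δ·R ≈ 1.483 × 3440 ≈ 5101 nmi, so the target fraction is f = 2000/5101 ≈ 0.392.
Interpolate at f ≈ 0.392 with slerp weights a = sin((1−f)δ)/sin δ ≈ 0.787, b = sin(fδ)/sin δ ≈ 0.551.
p = a·p₁ + b·p₂ ≈ (0.361, 0.813, 0.457); φ = arcsin(p_z) ≈ 27.19°, λ = atan2(p_y, p_x) ≈ 66.03°.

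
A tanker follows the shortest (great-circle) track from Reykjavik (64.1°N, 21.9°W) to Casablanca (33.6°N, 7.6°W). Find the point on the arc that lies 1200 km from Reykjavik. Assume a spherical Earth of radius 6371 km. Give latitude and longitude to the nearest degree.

≈ 54°N, 15°W

Convert each endpoint to a unit vector on the sphere (x = cos φ cos λ, y = cos φ sin λ, z = sin φ).
The central angle between the endpoints is δ = arccos(p₁·p₂) ≈ 0.554 rad (31.7°). The total great-circle distance is δ·R ≈ 0.554 × 6371 ≈ 3530 km, so the target fraction is f = 1200/3530 ≈ 0.340.
Interpolate at f ≈ 0.340 with slerp weights a = sin((1−f)δ)/sin δ ≈ 0.680, b = sin(fδ)/sin δ ≈ 0.356.
p = a·p₁ + b·p₂ ≈ (0.569, -0.150, 0.808); φ = arcsin(p_z) ≈ 53.94°, λ = atan2(p_y, p_x) ≈ -14.76°.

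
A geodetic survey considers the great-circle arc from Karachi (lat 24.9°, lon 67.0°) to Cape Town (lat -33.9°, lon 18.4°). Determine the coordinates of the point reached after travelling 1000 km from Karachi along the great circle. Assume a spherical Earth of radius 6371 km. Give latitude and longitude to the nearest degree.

≈ lat 18°, lon 61°

From cos δ = sin φ₁ sin φ₂ + cos φ₁ cos φ₂ cos Δλ, the central angle is δ ≈ 1.305 rad (74.7°). The total great-circle distance is δ·R ≈ 1.305 × 6371 ≈ 8312 km, so the target fraction is f = 1000/8312 ≈ 0.120.
Interpolate at f ≈ 0.120 with slerp weights a = sin((1−f)δ)/sin δ ≈ 0.945, b = sin(fδ)/sin δ ≈ 0.162.
p = a·p₁ + b·p₂ ≈ (0.463, 0.832, 0.308); φ = arcsin(p_z) ≈ 17.91°, λ = atan2(p_y, p_x) ≈ 60.91°.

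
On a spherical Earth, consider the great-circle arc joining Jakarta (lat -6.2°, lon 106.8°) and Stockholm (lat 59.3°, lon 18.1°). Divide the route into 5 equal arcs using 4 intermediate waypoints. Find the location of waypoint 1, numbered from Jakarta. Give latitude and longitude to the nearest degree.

≈ lat 10°, lon 97°

Convert each endpoint to a unit vector on the sphere (x = cos φ cos λ, y = cos φ sin λ, z = sin φ).
The central angle between the endpoints is δ = arccos(p₁·p₂) ≈ 1.652 rad (94.7°).
Interpolate at f = 1/5 with slerp weights a = sin((1−f)δ)/sin δ ≈ 0.972, b = sin(fδ)/sin δ ≈ 0.326.
p = a·p₁ + b·p₂ ≈ (-0.121, 0.977, 0.175); φ = arcsin(p_z) ≈ 10.07°, λ = atan2(p_y, p_x) ≈ 97.08°.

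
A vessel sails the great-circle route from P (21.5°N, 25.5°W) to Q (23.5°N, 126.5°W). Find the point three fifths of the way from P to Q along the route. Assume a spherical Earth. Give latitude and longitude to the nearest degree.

≈ (33°N, 86°W)

From cos δ = sin φ₁ sin φ₂ + cos φ₁ cos φ₂ cos Δλ, the central angle is δ ≈ 1.587 rad (91.0°).
Interpolate at f = 3/5 with slerp weights a = sin((1−f)δ)/sin δ ≈ 0.593, b = sin(fδ)/sin δ ≈ 0.815.
p = a·p₁ + b·p₂ ≈ (0.054, -0.838, 0.542); φ = arcsin(p_z) ≈ 32.85°, λ = atan2(p_y, p_x) ≈ -86.34°.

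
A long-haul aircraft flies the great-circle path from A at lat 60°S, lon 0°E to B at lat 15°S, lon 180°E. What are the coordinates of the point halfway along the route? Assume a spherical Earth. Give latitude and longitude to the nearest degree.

Write both endpoints as unit vectors p₁, p₂ with components (cos φ cos λ, cos φ sin λ, sin φ).
The central angle between the endpoints is δ = arccos(p₁·p₂) ≈ 1.833 rad (105.0°).
Interpolate at f = 1/2 with slerp weights a = sin((1−f)δ)/sin δ ≈ 0.821, b = sin(fδ)/sin δ ≈ 0.821.
p = a·p₁ + b·p₂ ≈ (-0.383, -0.000, -0.924); φ = arcsin(p_z) ≈ -67.50°, λ = atan2(p_y, p_x) ≈ -180.00°.

≈ lat 68°S, lon 180°E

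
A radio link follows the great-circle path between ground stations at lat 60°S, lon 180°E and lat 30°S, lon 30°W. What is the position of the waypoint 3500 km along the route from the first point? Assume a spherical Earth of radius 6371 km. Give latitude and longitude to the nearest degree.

From cos δ = sin φ₁ sin φ₂ + cos φ₁ cos φ₂ cos Δλ, the central angle is δ ≈ 1.513 rad (86.7°). The total great-circle distance is δ·R ≈ 1.513 × 6371 ≈ 9638 km, so the target fraction is f = 3500/9638 ≈ 0.363.
Interpolate at f ≈ 0.363 with slerp weights a = sin((1−f)δ)/sin δ ≈ 0.823, b = sin(fδ)/sin δ ≈ 0.523.
p = a·p₁ + b·p₂ ≈ (-0.019, -0.226, -0.974); φ = arcsin(p_z) ≈ -76.86°, λ = atan2(p_y, p_x) ≈ -94.79°.

≈ lat 77°S, lon 95°W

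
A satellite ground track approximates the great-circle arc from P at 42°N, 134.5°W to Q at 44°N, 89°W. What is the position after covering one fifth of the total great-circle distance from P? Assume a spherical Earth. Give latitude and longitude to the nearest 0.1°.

The haversine formula gives a central angle δ ≈ 0.574 rad (32.9°) between the endpoints.
Interpolate at f = 1/5 with slerp weights a = sin((1−f)δ)/sin δ ≈ 0.816, b = sin(fδ)/sin δ ≈ 0.211.
p = a·p₁ + b·p₂ ≈ (-0.423, -0.584, 0.693); φ = arcsin(p_z) ≈ 43.85°, λ = atan2(p_y, p_x) ≈ -125.87°.

≈ 43.8°N, 125.9°W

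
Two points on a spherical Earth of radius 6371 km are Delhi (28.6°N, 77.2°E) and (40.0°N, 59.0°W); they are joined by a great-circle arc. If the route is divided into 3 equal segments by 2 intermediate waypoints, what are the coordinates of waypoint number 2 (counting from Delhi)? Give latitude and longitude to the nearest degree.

Write both endpoints as unit vectors p₁, p₂ with components (cos φ cos λ, cos φ sin λ, sin φ).
The central angle between the endpoints is δ = arccos(p₁·p₂) ≈ 1.749 rad (100.2°).
Interpolate at f = 2/3 with slerp weights a = sin((1−f)δ)/sin δ ≈ 0.560, b = sin(fδ)/sin δ ≈ 0.934.
p = a·p₁ + b·p₂ ≈ (0.477, -0.134, 0.868); φ = arcsin(p_z) ≈ 60.27°, λ = atan2(p_y, p_x) ≈ -15.71°.

≈ (60°N, 16°W)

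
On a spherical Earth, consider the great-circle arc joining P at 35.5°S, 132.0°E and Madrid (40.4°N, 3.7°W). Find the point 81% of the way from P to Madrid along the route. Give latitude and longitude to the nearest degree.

Write both endpoints as unit vectors p₁, p₂ with components (cos φ cos λ, cos φ sin λ, sin φ).
The central angle between the endpoints is δ = arccos(p₁·p₂) ≈ 2.532 rad (145.1°).
Interpolate at f = 0.81 with slerp weights a = sin((1−f)δ)/sin δ ≈ 0.809, b = sin(fδ)/sin δ ≈ 1.550.
p = a·p₁ + b·p₂ ≈ (0.737, 0.413, 0.535); φ = arcsin(p_z) ≈ 32.33°, λ = atan2(p_y, p_x) ≈ 29.27°.

≈ 32°N, 29°E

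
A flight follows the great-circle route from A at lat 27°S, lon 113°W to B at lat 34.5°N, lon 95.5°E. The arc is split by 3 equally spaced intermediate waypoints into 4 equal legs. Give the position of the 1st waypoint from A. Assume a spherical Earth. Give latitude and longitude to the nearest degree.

Convert each endpoint to a unit vector on the sphere (x = cos φ cos λ, y = cos φ sin λ, z = sin φ).
The central angle between the endpoints is δ = arccos(p₁·p₂) ≈ 2.696 rad (154.5°).
Interpolate at f = 1/4 with slerp weights a = sin((1−f)δ)/sin δ ≈ 2.089, b = sin(fδ)/sin δ ≈ 1.449.
p = a·p₁ + b·p₂ ≈ (-0.842, -0.525, -0.128); φ = arcsin(p_z) ≈ -7.33°, λ = atan2(p_y, p_x) ≈ -148.06°.

≈ lat 7°S, lon 148°W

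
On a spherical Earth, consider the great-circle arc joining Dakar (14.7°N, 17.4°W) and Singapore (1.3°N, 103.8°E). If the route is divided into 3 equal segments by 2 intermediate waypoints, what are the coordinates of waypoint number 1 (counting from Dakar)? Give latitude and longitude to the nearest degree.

Convert each endpoint to a unit vector on the sphere (x = cos φ cos λ, y = cos φ sin λ, z = sin φ).
The central angle between the endpoints is δ = arccos(p₁·p₂) ≈ 2.089 rad (119.7°).
Interpolate at f = 1/3 with slerp weights a = sin((1−f)δ)/sin δ ≈ 1.133, b = sin(fδ)/sin δ ≈ 0.738.
p = a·p₁ + b·p₂ ≈ (0.870, 0.389, 0.304); φ = arcsin(p_z) ≈ 17.71°, λ = atan2(p_y, p_x) ≈ 24.11°.

≈ 18°N, 24°E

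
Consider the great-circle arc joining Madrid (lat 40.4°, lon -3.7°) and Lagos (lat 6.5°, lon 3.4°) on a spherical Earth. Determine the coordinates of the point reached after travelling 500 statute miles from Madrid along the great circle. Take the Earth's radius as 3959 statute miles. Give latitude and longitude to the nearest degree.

≈ lat 33°, lon -2°

Write both endpoints as unit vectors p₁, p₂ with components (cos φ cos λ, cos φ sin λ, sin φ).
The central angle between the endpoints is δ = arccos(p₁·p₂) ≈ 0.602 rad (34.5°). The total great-circle distance is δ·R ≈ 0.602 × 3959 ≈ 2383 mi, so the target fraction is f = 500/2383 ≈ 0.210.
Interpolate at f ≈ 0.210 with slerp weights a = sin((1−f)δ)/sin δ ≈ 0.809, b = sin(fδ)/sin δ ≈ 0.222.
p = a·p₁ + b·p₂ ≈ (0.835, -0.027, 0.549); φ = arcsin(p_z) ≈ 33.32°, λ = atan2(p_y, p_x) ≈ -1.83°.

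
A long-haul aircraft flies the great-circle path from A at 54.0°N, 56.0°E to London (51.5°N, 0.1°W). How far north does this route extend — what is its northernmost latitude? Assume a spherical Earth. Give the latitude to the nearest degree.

The great circle lies in the plane with unit normal n̂ = (p₁ × p₂)/|p₁ × p₂|.
Here n̂_z ≈ -0.555; the vertex latitude is φ_max = arccos|n̂_z| ≈ 56.3°.
Check via Clairaut: cos φ_max = |cos φ₁| · sin C = cos(54.0°)·sin(70.9°) ≈ 0.555, again giving ≈ 56.3°.

≈ 56°N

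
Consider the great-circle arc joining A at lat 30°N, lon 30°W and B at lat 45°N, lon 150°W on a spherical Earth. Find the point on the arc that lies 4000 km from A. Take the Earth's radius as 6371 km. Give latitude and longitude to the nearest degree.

≈ lat 54°N, lon 68°W

From cos δ = sin φ₁ sin φ₂ + cos φ₁ cos φ₂ cos Δλ, the central angle is δ ≈ 1.523 rad (87.3°). The total great-circle distance is δ·R ≈ 1.523 × 6371 ≈ 9706 km, so the target fraction is f = 4000/9706 ≈ 0.412.
Interpolate at f ≈ 0.412 with slerp weights a = sin((1−f)δ)/sin δ ≈ 0.781, b = sin(fδ)/sin δ ≈ 0.588.
p = a·p₁ + b·p₂ ≈ (0.226, -0.546, 0.807); φ = arcsin(p_z) ≈ 53.76°, λ = atan2(p_y, p_x) ≈ -67.53°.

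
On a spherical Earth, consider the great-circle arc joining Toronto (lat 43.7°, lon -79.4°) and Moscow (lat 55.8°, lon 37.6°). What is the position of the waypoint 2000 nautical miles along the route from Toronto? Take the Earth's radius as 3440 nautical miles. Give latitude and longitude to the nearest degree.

Write both endpoints as unit vectors p₁, p₂ with components (cos φ cos λ, cos φ sin λ, sin φ).
The central angle between the endpoints is δ = arccos(p₁·p₂) ≈ 1.173 rad (67.2°). The total great-circle distance is δ·R ≈ 1.173 × 3440 ≈ 4037 nmi, so the target fraction is f = 2000/4037 ≈ 0.495.
Interpolate at f ≈ 0.495 with slerp weights a = sin((1−f)δ)/sin δ ≈ 0.605, b = sin(fδ)/sin δ ≈ 0.596.
p = a·p₁ + b·p₂ ≈ (0.346, -0.226, 0.911); φ = arcsin(p_z) ≈ 65.61°, λ = atan2(p_y, p_x) ≈ -33.16°.

≈ lat 66°, lon -33°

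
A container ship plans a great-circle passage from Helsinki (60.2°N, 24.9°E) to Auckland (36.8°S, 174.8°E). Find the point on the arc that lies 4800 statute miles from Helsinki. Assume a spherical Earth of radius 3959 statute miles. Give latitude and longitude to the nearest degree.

≈ 36°N, 138°E

Convert each endpoint to a unit vector on the sphere (x = cos φ cos λ, y = cos φ sin λ, z = sin φ).
The central angle between the endpoints is δ = arccos(p₁·p₂) ≈ 2.614 rad (149.8°). The total great-circle distance is δ·R ≈ 2.614 × 3959 ≈ 10349 mi, so the target fraction is f = 4800/10349 ≈ 0.464.
Interpolate at f ≈ 0.464 with slerp weights a = sin((1−f)δ)/sin δ ≈ 1.958, b = sin(fδ)/sin δ ≈ 1.861.
p = a·p₁ + b·p₂ ≈ (-0.601, 0.545, 0.585); φ = arcsin(p_z) ≈ 35.80°, λ = atan2(p_y, p_x) ≈ 137.80°.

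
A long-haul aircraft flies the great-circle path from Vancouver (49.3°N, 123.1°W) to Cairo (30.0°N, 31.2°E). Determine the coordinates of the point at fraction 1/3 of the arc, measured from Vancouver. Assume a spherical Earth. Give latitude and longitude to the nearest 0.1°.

Convert each endpoint to a unit vector on the sphere (x = cos φ cos λ, y = cos φ sin λ, z = sin φ).
The central angle between the endpoints is δ = arccos(p₁·p₂) ≈ 1.701 rad (97.5°).
Interpolate at f = 1/3 with slerp weights a = sin((1−f)δ)/sin δ ≈ 0.914, b = sin(fδ)/sin δ ≈ 0.542.
p = a·p₁ + b·p₂ ≈ (0.076, -0.256, 0.964); φ = arcsin(p_z) ≈ 74.50°, λ = atan2(p_y, p_x) ≈ -73.51°.

≈ 74.5°N, 73.5°W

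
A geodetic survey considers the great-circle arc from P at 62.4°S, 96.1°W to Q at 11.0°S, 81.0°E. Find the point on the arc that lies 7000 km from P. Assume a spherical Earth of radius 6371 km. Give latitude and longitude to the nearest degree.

≈ 55°S, 79°E

From cos δ = sin φ₁ sin φ₂ + cos φ₁ cos φ₂ cos Δλ, the central angle is δ ≈ 1.860 rad (106.6°). The total great-circle distance is δ·R ≈ 1.860 × 6371 ≈ 11850 km, so the target fraction is f = 7000/11850 ≈ 0.591.
Interpolate at f ≈ 0.591 with slerp weights a = sin((1−f)δ)/sin δ ≈ 0.720, b = sin(fδ)/sin δ ≈ 0.929.
p = a·p₁ + b·p₂ ≈ (0.107, 0.569, -0.815); φ = arcsin(p_z) ≈ -54.59°, λ = atan2(p_y, p_x) ≈ 79.33°.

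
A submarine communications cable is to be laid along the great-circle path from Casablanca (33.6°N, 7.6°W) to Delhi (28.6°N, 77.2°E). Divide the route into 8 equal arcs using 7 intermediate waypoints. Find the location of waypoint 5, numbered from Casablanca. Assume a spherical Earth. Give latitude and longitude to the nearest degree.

≈ 38°N, 47°E

Write both endpoints as unit vectors p₁, p₂ with components (cos φ cos λ, cos φ sin λ, sin φ).
The central angle between the endpoints is δ = arccos(p₁·p₂) ≈ 1.233 rad (70.7°).
Interpolate at f = 5/8 with slerp weights a = sin((1−f)δ)/sin δ ≈ 0.473, b = sin(fδ)/sin δ ≈ 0.738.
p = a·p₁ + b·p₂ ≈ (0.534, 0.580, 0.615); φ = arcsin(p_z) ≈ 37.96°, λ = atan2(p_y, p_x) ≈ 47.37°.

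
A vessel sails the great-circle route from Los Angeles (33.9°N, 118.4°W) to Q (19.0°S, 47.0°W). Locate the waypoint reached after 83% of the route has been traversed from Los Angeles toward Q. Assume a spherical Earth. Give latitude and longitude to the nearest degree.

From cos δ = sin φ₁ sin φ₂ + cos φ₁ cos φ₂ cos Δλ, the central angle is δ ≈ 1.502 rad (86.1°).
Interpolate at f = 0.83 with slerp weights a = sin((1−f)δ)/sin δ ≈ 0.253, b = sin(fδ)/sin δ ≈ 0.950.
p = a·p₁ + b·p₂ ≈ (0.513, -0.842, -0.168); φ = arcsin(p_z) ≈ -9.68°, λ = atan2(p_y, p_x) ≈ -58.66°.

≈ (10°S, 59°W)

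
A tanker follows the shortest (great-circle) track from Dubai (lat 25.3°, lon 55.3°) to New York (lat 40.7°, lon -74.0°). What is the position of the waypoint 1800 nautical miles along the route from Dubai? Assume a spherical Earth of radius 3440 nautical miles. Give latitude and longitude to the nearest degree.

≈ lat 47°, lon 29°

Convert each endpoint to a unit vector on the sphere (x = cos φ cos λ, y = cos φ sin λ, z = sin φ).
The central angle between the endpoints is δ = arccos(p₁·p₂) ≈ 1.727 rad (98.9°). The total great-circle distance is δ·R ≈ 1.727 × 3440 ≈ 5940 nmi, so the target fraction is f = 1800/5940 ≈ 0.303.
Interpolate at f ≈ 0.303 with slerp weights a = sin((1−f)δ)/sin δ ≈ 0.945, b = sin(fδ)/sin δ ≈ 0.506.
p = a·p₁ + b·p₂ ≈ (0.592, 0.334, 0.734); φ = arcsin(p_z) ≈ 47.19°, λ = atan2(p_y, p_x) ≈ 29.40°.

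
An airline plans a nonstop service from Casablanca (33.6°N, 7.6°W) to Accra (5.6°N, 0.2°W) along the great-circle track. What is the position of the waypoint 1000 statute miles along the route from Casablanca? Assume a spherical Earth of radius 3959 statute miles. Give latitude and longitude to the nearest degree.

≈ (20°N, 4°W)

From cos δ = sin φ₁ sin φ₂ + cos φ₁ cos φ₂ cos Δλ, the central angle is δ ≈ 0.503 rad (28.8°). The total great-circle distance is δ·R ≈ 0.503 × 3959 ≈ 1992 mi, so the target fraction is f = 1000/1992 ≈ 0.502.
Interpolate at f ≈ 0.502 with slerp weights a = sin((1−f)δ)/sin δ ≈ 0.514, b = sin(fδ)/sin δ ≈ 0.518.
p = a·p₁ + b·p₂ ≈ (0.940, -0.058, 0.335); φ = arcsin(p_z) ≈ 19.58°, λ = atan2(p_y, p_x) ≈ -3.56°.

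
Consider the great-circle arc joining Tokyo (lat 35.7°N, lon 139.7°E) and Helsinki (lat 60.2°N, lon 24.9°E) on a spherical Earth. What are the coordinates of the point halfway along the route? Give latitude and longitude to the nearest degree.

Convert each endpoint to a unit vector on the sphere (x = cos φ cos λ, y = cos φ sin λ, z = sin φ).
The central angle between the endpoints is δ = arccos(p₁·p₂) ≈ 1.227 rad (70.3°).
Interpolate at f = 1/2 with slerp weights a = sin((1−f)δ)/sin δ ≈ 0.612, b = sin(fδ)/sin δ ≈ 0.612.
p = a·p₁ + b·p₂ ≈ (-0.103, 0.449, 0.887); φ = arcsin(p_z) ≈ 62.56°, λ = atan2(p_y, p_x) ≈ 102.93°.

≈ lat 63°N, lon 103°E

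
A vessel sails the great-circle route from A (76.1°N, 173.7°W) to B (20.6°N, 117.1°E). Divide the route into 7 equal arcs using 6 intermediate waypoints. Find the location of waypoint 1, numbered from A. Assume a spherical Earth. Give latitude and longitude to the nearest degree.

≈ (71°N, 157°E)

Write both endpoints as unit vectors p₁, p₂ with components (cos φ cos λ, cos φ sin λ, sin φ).
The central angle between the endpoints is δ = arccos(p₁·p₂) ≈ 1.136 rad (65.1°).
Interpolate at f = 1/7 with slerp weights a = sin((1−f)δ)/sin δ ≈ 0.912, b = sin(fδ)/sin δ ≈ 0.178.
p = a·p₁ + b·p₂ ≈ (-0.294, 0.124, 0.948); φ = arcsin(p_z) ≈ 71.40°, λ = atan2(p_y, p_x) ≈ 157.04°.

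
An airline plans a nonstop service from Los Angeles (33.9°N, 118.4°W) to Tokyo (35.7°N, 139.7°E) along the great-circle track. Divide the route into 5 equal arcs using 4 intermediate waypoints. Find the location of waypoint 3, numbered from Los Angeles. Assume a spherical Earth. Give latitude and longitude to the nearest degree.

≈ (47°N, 180°E)

Write both endpoints as unit vectors p₁, p₂ with components (cos φ cos λ, cos φ sin λ, sin φ).
The central angle between the endpoints is δ = arccos(p₁·p₂) ≈ 1.383 rad (79.3°).
Interpolate at f = 3/5 with slerp weights a = sin((1−f)δ)/sin δ ≈ 0.535, b = sin(fδ)/sin δ ≈ 0.751.
p = a·p₁ + b·p₂ ≈ (-0.676, 0.004, 0.737); φ = arcsin(p_z) ≈ 47.44°, λ = atan2(p_y, p_x) ≈ 179.66°.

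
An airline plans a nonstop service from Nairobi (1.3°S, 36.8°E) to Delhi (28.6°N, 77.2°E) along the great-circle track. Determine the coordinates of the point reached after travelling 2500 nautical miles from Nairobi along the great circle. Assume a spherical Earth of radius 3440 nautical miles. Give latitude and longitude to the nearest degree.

Write both endpoints as unit vectors p₁, p₂ with components (cos φ cos λ, cos φ sin λ, sin φ).
The central angle between the endpoints is δ = arccos(p₁·p₂) ≈ 0.853 rad (48.9°). The total great-circle distance is δ·R ≈ 0.853 × 3440 ≈ 2935 nmi, so the target fraction is f = 2500/2935 ≈ 0.852.
Interpolate at f ≈ 0.852 with slerp weights a = sin((1−f)δ)/sin δ ≈ 0.167, b = sin(fδ)/sin δ ≈ 0.882.
p = a·p₁ + b·p₂ ≈ (0.306, 0.855, 0.418); φ = arcsin(p_z) ≈ 24.73°, λ = atan2(p_y, p_x) ≈ 70.34°.

≈ 25°N, 70°E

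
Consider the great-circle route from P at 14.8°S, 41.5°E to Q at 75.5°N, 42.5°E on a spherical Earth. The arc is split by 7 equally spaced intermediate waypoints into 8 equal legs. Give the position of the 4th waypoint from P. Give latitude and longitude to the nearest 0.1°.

Write both endpoints as unit vectors p₁, p₂ with components (cos φ cos λ, cos φ sin λ, sin φ).
The central angle between the endpoints is δ = arccos(p₁·p₂) ≈ 1.576 rad (90.3°).
Interpolate at f = 4/8 with slerp weights a = sin((1−f)δ)/sin δ ≈ 0.709, b = sin(fδ)/sin δ ≈ 0.709.
p = a·p₁ + b·p₂ ≈ (0.644, 0.574, 0.505); φ = arcsin(p_z) ≈ 30.35°, λ = atan2(p_y, p_x) ≈ 41.71°.

≈ 30.4°N, 41.7°E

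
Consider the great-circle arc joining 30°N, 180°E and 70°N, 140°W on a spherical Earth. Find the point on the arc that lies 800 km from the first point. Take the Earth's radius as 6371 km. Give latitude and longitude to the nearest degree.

≈ 37°N, 177°W

The haversine formula gives a central angle δ ≈ 0.800 rad (45.8°) between the endpoints. The total great-circle distance is δ·R ≈ 0.800 × 6371 ≈ 5096 km, so the target fraction is f = 800/5096 ≈ 0.157.
Interpolate at f ≈ 0.157 with slerp weights a = sin((1−f)δ)/sin δ ≈ 0.870, b = sin(fδ)/sin δ ≈ 0.175.
p = a·p₁ + b·p₂ ≈ (-0.800, -0.038, 0.599); φ = arcsin(p_z) ≈ 36.82°, λ = atan2(p_y, p_x) ≈ -177.25°.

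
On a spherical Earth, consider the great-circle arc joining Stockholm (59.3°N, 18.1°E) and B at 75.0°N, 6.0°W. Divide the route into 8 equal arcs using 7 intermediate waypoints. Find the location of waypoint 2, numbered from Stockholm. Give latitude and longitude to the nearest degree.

From cos δ = sin φ₁ sin φ₂ + cos φ₁ cos φ₂ cos Δλ, the central angle is δ ≈ 0.314 rad (18.0°).
Interpolate at f = 2/8 with slerp weights a = sin((1−f)δ)/sin δ ≈ 0.755, b = sin(fδ)/sin δ ≈ 0.254.
p = a·p₁ + b·p₂ ≈ (0.432, 0.113, 0.895); φ = arcsin(p_z) ≈ 63.48°, λ = atan2(p_y, p_x) ≈ 14.65°.

≈ 63°N, 15°E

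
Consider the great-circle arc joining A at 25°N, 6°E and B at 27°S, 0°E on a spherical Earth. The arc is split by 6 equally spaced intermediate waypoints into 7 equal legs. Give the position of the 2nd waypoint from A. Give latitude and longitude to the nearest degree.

From cos δ = sin φ₁ sin φ₂ + cos φ₁ cos φ₂ cos Δλ, the central angle is δ ≈ 0.913 rad (52.3°).
Interpolate at f = 2/7 with slerp weights a = sin((1−f)δ)/sin δ ≈ 0.767, b = sin(fδ)/sin δ ≈ 0.326.
p = a·p₁ + b·p₂ ≈ (0.982, 0.073, 0.176); φ = arcsin(p_z) ≈ 10.15°, λ = atan2(p_y, p_x) ≈ 4.23°.

≈ 10°N, 4°E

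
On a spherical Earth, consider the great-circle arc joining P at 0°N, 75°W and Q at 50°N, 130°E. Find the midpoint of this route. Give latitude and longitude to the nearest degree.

≈ 57°N, 108°W

Convert each endpoint to a unit vector on the sphere (x = cos φ cos λ, y = cos φ sin λ, z = sin φ).
The central angle between the endpoints is δ = arccos(p₁·p₂) ≈ 2.193 rad (125.6°).
Interpolate at f = 1/2 with slerp weights a = sin((1−f)δ)/sin δ ≈ 1.094, b = sin(fδ)/sin δ ≈ 1.094.
p = a·p₁ + b·p₂ ≈ (-0.169, -0.518, 0.838); φ = arcsin(p_z) ≈ 56.97°, λ = atan2(p_y, p_x) ≈ -108.05°.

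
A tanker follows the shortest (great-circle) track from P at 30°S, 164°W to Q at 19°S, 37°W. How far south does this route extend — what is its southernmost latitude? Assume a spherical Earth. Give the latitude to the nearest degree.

The great circle lies in the plane with unit normal n̂ = (p₁ × p₂)/|p₁ × p₂|.
Here n̂_z ≈ +0.693; the vertex latitude is φ_max = arccos|n̂_z| ≈ 46.2°.
Check via Clairaut: cos φ_max = |cos φ₁| · sin C = cos(30.0°)·sin(126.9°) ≈ 0.693, again giving ≈ 46.2°.

≈ 46°S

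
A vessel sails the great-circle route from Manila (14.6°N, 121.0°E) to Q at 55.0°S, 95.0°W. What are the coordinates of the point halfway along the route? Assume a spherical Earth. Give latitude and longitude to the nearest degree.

Convert each endpoint to a unit vector on the sphere (x = cos φ cos λ, y = cos φ sin λ, z = sin φ).
The central angle between the endpoints is δ = arccos(p₁·p₂) ≈ 2.286 rad (131.0°).
Interpolate at f = 1/2 with slerp weights a = sin((1−f)δ)/sin δ ≈ 1.205, b = sin(fδ)/sin δ ≈ 1.205.
p = a·p₁ + b·p₂ ≈ (-0.661, 0.311, -0.683); φ = arcsin(p_z) ≈ -43.10°, λ = atan2(p_y, p_x) ≈ 154.80°.

≈ 43°S, 155°E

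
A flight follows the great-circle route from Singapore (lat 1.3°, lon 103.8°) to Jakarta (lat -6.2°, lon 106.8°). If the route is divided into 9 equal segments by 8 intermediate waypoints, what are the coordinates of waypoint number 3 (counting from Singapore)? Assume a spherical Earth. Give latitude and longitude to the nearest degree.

From cos δ = sin φ₁ sin φ₂ + cos φ₁ cos φ₂ cos Δλ, the central angle is δ ≈ 0.141 rad (8.1°).
Interpolate at f = 3/9 with slerp weights a = sin((1−f)δ)/sin δ ≈ 0.668, b = sin(fδ)/sin δ ≈ 0.334.
p = a·p₁ + b·p₂ ≈ (-0.255, 0.967, -0.021); φ = arcsin(p_z) ≈ -1.20°, λ = atan2(p_y, p_x) ≈ 104.80°.

≈ lat -1°, lon 105°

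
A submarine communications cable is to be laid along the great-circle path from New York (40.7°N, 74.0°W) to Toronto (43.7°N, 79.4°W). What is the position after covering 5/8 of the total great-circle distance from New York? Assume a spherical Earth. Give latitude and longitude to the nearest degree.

≈ (43°N, 77°W)

Convert each endpoint to a unit vector on the sphere (x = cos φ cos λ, y = cos φ sin λ, z = sin φ).
The central angle between the endpoints is δ = arccos(p₁·p₂) ≈ 0.087 rad (5.0°).
Interpolate at f = 5/8 with slerp weights a = sin((1−f)δ)/sin δ ≈ 0.375, b = sin(fδ)/sin δ ≈ 0.625.
p = a·p₁ + b·p₂ ≈ (0.162, -0.718, 0.677); φ = arcsin(p_z) ≈ 42.60°, λ = atan2(p_y, p_x) ≈ -77.31°.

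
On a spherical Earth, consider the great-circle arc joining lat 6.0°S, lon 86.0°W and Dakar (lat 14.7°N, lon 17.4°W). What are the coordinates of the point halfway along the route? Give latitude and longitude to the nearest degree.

≈ lat 5°N, lon 52°W

Write both endpoints as unit vectors p₁, p₂ with components (cos φ cos λ, cos φ sin λ, sin φ).
The central angle between the endpoints is δ = arccos(p₁·p₂) ≈ 1.240 rad (71.1°).
Interpolate at f = 1/2 with slerp weights a = sin((1−f)δ)/sin δ ≈ 0.614, b = sin(fδ)/sin δ ≈ 0.614.
p = a·p₁ + b·p₂ ≈ (0.610, -0.787, 0.092); φ = arcsin(p_z) ≈ 5.26°, λ = atan2(p_y, p_x) ≈ -52.24°.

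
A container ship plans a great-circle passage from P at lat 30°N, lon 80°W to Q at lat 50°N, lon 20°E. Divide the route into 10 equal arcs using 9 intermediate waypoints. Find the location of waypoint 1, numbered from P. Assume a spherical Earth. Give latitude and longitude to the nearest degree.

Write both endpoints as unit vectors p₁, p₂ with components (cos φ cos λ, cos φ sin λ, sin φ).
The central angle between the endpoints is δ = arccos(p₁·p₂) ≈ 1.280 rad (73.4°).
Interpolate at f = 1/10 with slerp weights a = sin((1−f)δ)/sin δ ≈ 0.954, b = sin(fδ)/sin δ ≈ 0.133.
p = a·p₁ + b·p₂ ≈ (0.224, -0.784, 0.579); φ = arcsin(p_z) ≈ 35.37°, λ = atan2(p_y, p_x) ≈ -74.06°.

≈ lat 35°N, lon 74°W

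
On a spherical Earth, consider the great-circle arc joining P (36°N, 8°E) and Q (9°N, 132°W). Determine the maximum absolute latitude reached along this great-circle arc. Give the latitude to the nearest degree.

≈ 53°N

The great circle lies in the plane with unit normal n̂ = (p₁ × p₂)/|p₁ × p₂|.
Here n̂_z ≈ -0.601; the vertex latitude is φ_max = arccos|n̂_z| ≈ 53.0°.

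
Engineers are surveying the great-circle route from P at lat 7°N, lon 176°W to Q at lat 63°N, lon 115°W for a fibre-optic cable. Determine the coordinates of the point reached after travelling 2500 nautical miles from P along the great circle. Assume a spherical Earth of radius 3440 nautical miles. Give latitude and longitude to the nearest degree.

≈ lat 44°N, lon 153°W

The haversine formula gives a central angle δ ≈ 1.238 rad (70.9°) between the endpoints. The total great-circle distance is δ·R ≈ 1.238 × 3440 ≈ 4257 nmi, so the target fraction is f = 2500/4257 ≈ 0.587.
Interpolate at f ≈ 0.587 with slerp weights a = sin((1−f)δ)/sin δ ≈ 0.517, b = sin(fδ)/sin δ ≈ 0.703.
p = a·p₁ + b·p₂ ≈ (-0.647, -0.325, 0.690); φ = arcsin(p_z) ≈ 43.59°, λ = atan2(p_y, p_x) ≈ -153.33°.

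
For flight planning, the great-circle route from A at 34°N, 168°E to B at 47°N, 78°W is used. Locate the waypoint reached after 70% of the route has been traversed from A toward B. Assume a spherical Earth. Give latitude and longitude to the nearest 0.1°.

≈ 57.7°N, 113.7°W

Write both endpoints as unit vectors p₁, p₂ with components (cos φ cos λ, cos φ sin λ, sin φ).
The central angle between the endpoints is δ = arccos(p₁·p₂) ≈ 1.391 rad (79.7°).
Interpolate at f = 0.70 with slerp weights a = sin((1−f)δ)/sin δ ≈ 0.412, b = sin(fδ)/sin δ ≈ 0.840.
p = a·p₁ + b·p₂ ≈ (-0.215, -0.490, 0.845); φ = arcsin(p_z) ≈ 57.67°, λ = atan2(p_y, p_x) ≈ -113.69°.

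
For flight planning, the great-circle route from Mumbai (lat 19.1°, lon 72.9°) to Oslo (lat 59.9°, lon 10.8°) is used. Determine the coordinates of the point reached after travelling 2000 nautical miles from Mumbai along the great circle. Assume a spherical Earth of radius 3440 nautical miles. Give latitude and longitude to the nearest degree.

≈ lat 46°, lon 49°

From cos δ = sin φ₁ sin φ₂ + cos φ₁ cos φ₂ cos Δλ, the central angle is δ ≈ 1.042 rad (59.7°). The total great-circle distance is δ·R ≈ 1.042 × 3440 ≈ 3583 nmi, so the target fraction is f = 2000/3583 ≈ 0.558.
Interpolate at f ≈ 0.558 with slerp weights a = sin((1−f)δ)/sin δ ≈ 0.515, b = sin(fδ)/sin δ ≈ 0.636.
p = a·p₁ + b·p₂ ≈ (0.456, 0.524, 0.719); φ = arcsin(p_z) ≈ 45.95°, λ = atan2(p_y, p_x) ≈ 48.97°.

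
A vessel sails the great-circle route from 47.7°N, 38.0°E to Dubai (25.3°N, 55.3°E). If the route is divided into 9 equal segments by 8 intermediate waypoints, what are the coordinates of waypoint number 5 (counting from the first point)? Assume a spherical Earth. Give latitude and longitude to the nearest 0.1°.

≈ 35.6°N, 48.8°E

Convert each endpoint to a unit vector on the sphere (x = cos φ cos λ, y = cos φ sin λ, z = sin φ).
The central angle between the endpoints is δ = arccos(p₁·p₂) ≈ 0.458 rad (26.2°).
Interpolate at f = 5/9 with slerp weights a = sin((1−f)δ)/sin δ ≈ 0.457, b = sin(fδ)/sin δ ≈ 0.569.
p = a·p₁ + b·p₂ ≈ (0.535, 0.613, 0.581); φ = arcsin(p_z) ≈ 35.55°, λ = atan2(p_y, p_x) ≈ 48.84°.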